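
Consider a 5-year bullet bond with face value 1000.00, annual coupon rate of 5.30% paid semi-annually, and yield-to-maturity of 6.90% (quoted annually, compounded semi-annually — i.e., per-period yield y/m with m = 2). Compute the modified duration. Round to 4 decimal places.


Answer: Modified duration = 4.2864

Derivation:
Coupon per period c = face * coupon_rate / m = 26.500000
Periods per year m = 2; per-period yield y/m = 0.034500
Number of cashflows N = 10
Cashflows (t years, CF_t, discount factor 1/(1+y/m)^(m*t), PV):
  t = 0.5000: CF_t = 26.500000, DF = 0.966651, PV = 25.616240
  t = 1.0000: CF_t = 26.500000, DF = 0.934413, PV = 24.761952
  t = 1.5000: CF_t = 26.500000, DF = 0.903251, PV = 23.936155
  t = 2.0000: CF_t = 26.500000, DF = 0.873128, PV = 23.137898
  t = 2.5000: CF_t = 26.500000, DF = 0.844010, PV = 22.366262
  t = 3.0000: CF_t = 26.500000, DF = 0.815863, PV = 21.620359
  t = 3.5000: CF_t = 26.500000, DF = 0.788654, PV = 20.899332
  t = 4.0000: CF_t = 26.500000, DF = 0.762353, PV = 20.202351
  t = 4.5000: CF_t = 26.500000, DF = 0.736929, PV = 19.528614
  t = 5.0000: CF_t = 1026.500000, DF = 0.712353, PV = 731.230005
Price P = sum_t PV_t = 933.299167
First compute Macaulay numerator sum_t t * PV_t:
  t * PV_t at t = 0.5000: 12.808120
  t * PV_t at t = 1.0000: 24.761952
  t * PV_t at t = 1.5000: 35.904233
  t * PV_t at t = 2.0000: 46.275795
  t * PV_t at t = 2.5000: 55.915654
  t * PV_t at t = 3.0000: 64.861077
  t * PV_t at t = 3.5000: 73.147663
  t * PV_t at t = 4.0000: 80.809404
  t * PV_t at t = 4.5000: 87.878763
  t * PV_t at t = 5.0000: 3656.150024
Macaulay duration D = 4138.512685 / 933.299167 = 4.434283
Modified duration = D / (1 + y/m) = 4.434283 / (1 + 0.034500) = 4.286402


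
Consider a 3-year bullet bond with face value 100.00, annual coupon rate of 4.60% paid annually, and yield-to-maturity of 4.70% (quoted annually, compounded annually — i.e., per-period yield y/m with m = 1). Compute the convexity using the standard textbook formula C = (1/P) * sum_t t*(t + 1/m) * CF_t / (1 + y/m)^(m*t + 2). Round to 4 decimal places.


Answer: Convexity = 10.3146

Derivation:
Coupon per period c = face * coupon_rate / m = 4.600000
Periods per year m = 1; per-period yield y/m = 0.047000
Number of cashflows N = 3
Cashflows (t years, CF_t, discount factor 1/(1+y/m)^(m*t), PV):
  t = 1.0000: CF_t = 4.600000, DF = 0.955110, PV = 4.393505
  t = 2.0000: CF_t = 4.600000, DF = 0.912235, PV = 4.196280
  t = 3.0000: CF_t = 104.600000, DF = 0.871284, PV = 91.136352
Price P = sum_t PV_t = 99.726137
Convexity numerator sum_t t*(t + 1/m) * CF_t / (1+y/m)^(m*t + 2):
  t = 1.0000: term = 8.015817
  t = 2.0000: term = 22.967956
  t = 3.0000: term = 997.653021
Convexity = (1/P) * sum = 1028.636795 / 99.726137 = 10.314616


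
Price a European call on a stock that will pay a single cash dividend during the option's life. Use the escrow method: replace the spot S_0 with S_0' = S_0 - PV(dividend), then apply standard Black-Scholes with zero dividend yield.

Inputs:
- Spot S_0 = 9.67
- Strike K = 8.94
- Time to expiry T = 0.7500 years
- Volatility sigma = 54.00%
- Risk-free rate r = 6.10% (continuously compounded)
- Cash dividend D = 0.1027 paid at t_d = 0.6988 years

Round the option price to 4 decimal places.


Answer: Price = 2.2385

Derivation:
PV(D) = D * exp(-r * t_d) = 0.1027 * 0.95826895 = 0.09841422
S_0' = S_0 - PV(D) = 9.6700 - 0.09841422 = 9.57158578
d1 = (ln(S_0'/K) + (r + sigma^2/2)*T) / (sigma*sqrt(T)) = 0.47762542
d2 = d1 - sigma*sqrt(T) = 0.00997171
exp(-rT) = 0.95528075
N(d1) = 0.68354158; N(d2) = 0.50397807
C = S_0' * N(d1) - K * exp(-rT) * N(d2) = 9.57158578 * 0.68354158 - 8.9400 * 0.95528075 * 0.50397807 = 2.2385


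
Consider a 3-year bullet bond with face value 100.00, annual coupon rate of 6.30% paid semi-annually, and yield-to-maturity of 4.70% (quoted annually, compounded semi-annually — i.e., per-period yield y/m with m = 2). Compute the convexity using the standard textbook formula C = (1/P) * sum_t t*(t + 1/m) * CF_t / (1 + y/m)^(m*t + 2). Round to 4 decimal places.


Answer: Convexity = 9.0720

Derivation:
Coupon per period c = face * coupon_rate / m = 3.150000
Periods per year m = 2; per-period yield y/m = 0.023500
Number of cashflows N = 6
Cashflows (t years, CF_t, discount factor 1/(1+y/m)^(m*t), PV):
  t = 0.5000: CF_t = 3.150000, DF = 0.977040, PV = 3.077675
  t = 1.0000: CF_t = 3.150000, DF = 0.954606, PV = 3.007010
  t = 1.5000: CF_t = 3.150000, DF = 0.932688, PV = 2.937968
  t = 2.0000: CF_t = 3.150000, DF = 0.911273, PV = 2.870511
  t = 2.5000: CF_t = 3.150000, DF = 0.890350, PV = 2.804603
  t = 3.0000: CF_t = 103.150000, DF = 0.869907, PV = 89.730926
Price P = sum_t PV_t = 104.428692
Convexity numerator sum_t t*(t + 1/m) * CF_t / (1+y/m)^(m*t + 2):
  t = 0.5000: term = 1.468984
  t = 1.0000: term = 4.305766
  t = 1.5000: term = 8.413808
  t = 2.0000: term = 13.701038
  t = 2.5000: term = 20.079685
  t = 3.0000: term = 899.405948
Convexity = (1/P) * sum = 947.375228 / 104.428692 = 9.071982


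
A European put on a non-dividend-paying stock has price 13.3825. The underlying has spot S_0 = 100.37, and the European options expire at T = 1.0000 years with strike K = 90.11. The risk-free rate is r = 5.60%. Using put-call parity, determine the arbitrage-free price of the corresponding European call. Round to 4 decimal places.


Answer: Call price = 28.5500

Derivation:
Put-call parity: C - P = S_0 * exp(-qT) - K * exp(-rT).
S_0 * exp(-qT) = 100.3700 * 1.00000000 = 100.37000000
K * exp(-rT) = 90.1100 * 0.94553914 = 85.20253154
C = P + S*exp(-qT) - K*exp(-rT)
C = 13.3825 + 100.37000000 - 85.20253154 = 28.5500


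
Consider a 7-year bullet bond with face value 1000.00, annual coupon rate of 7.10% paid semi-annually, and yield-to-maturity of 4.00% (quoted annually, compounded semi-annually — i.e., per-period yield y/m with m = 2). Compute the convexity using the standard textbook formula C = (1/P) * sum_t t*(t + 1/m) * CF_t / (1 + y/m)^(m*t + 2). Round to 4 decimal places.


Answer: Convexity = 38.7137

Derivation:
Coupon per period c = face * coupon_rate / m = 35.500000
Periods per year m = 2; per-period yield y/m = 0.020000
Number of cashflows N = 14
Cashflows (t years, CF_t, discount factor 1/(1+y/m)^(m*t), PV):
  t = 0.5000: CF_t = 35.500000, DF = 0.980392, PV = 34.803922
  t = 1.0000: CF_t = 35.500000, DF = 0.961169, PV = 34.121492
  t = 1.5000: CF_t = 35.500000, DF = 0.942322, PV = 33.452443
  t = 2.0000: CF_t = 35.500000, DF = 0.923845, PV = 32.796513
  t = 2.5000: CF_t = 35.500000, DF = 0.905731, PV = 32.153444
  t = 3.0000: CF_t = 35.500000, DF = 0.887971, PV = 31.522984
  t = 3.5000: CF_t = 35.500000, DF = 0.870560, PV = 30.904886
  t = 4.0000: CF_t = 35.500000, DF = 0.853490, PV = 30.298908
  t = 4.5000: CF_t = 35.500000, DF = 0.836755, PV = 29.704812
  t = 5.0000: CF_t = 35.500000, DF = 0.820348, PV = 29.122365
  t = 5.5000: CF_t = 35.500000, DF = 0.804263, PV = 28.551338
  t = 6.0000: CF_t = 35.500000, DF = 0.788493, PV = 27.991508
  t = 6.5000: CF_t = 35.500000, DF = 0.773033, PV = 27.442655
  t = 7.0000: CF_t = 1035.500000, DF = 0.757875, PV = 784.779588
Price P = sum_t PV_t = 1187.646856
Convexity numerator sum_t t*(t + 1/m) * CF_t / (1+y/m)^(m*t + 2):
  t = 0.5000: term = 16.726221
  t = 1.0000: term = 49.194769
  t = 1.5000: term = 96.460331
  t = 2.0000: term = 157.614920
  t = 2.5000: term = 231.786648
  t = 3.0000: term = 318.138536
  t = 3.5000: term = 415.867367
  t = 4.0000: term = 524.202564
  t = 4.5000: term = 642.405102
  t = 5.0000: term = 769.766463
  t = 5.5000: term = 905.607603
  t = 6.0000: term = 1049.277972
  t = 6.5000: term = 1200.154543
  t = 7.0000: term = 39601.046105
Convexity = (1/P) * sum = 45978.249144 / 1187.646856 = 38.713738


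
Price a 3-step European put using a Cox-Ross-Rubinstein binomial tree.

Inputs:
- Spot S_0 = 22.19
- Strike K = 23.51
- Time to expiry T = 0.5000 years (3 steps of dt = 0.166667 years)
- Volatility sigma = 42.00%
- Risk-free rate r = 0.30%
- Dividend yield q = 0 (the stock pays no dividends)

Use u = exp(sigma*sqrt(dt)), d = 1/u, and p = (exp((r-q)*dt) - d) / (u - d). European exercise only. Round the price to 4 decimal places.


dt = T/N = 0.166667
u = exp(sigma*sqrt(dt)) = 1.187042; d = 1/u = 0.842430
p = (exp((r-q)*dt) - d) / (u - d) = 0.458690
Discount per step: exp(-r*dt) = 0.999500
Stock lattice S(k, i) with i counting down-moves:
  k=0: S(0,0) = 22.1900
  k=1: S(1,0) = 26.3405; S(1,1) = 18.6935
  k=2: S(2,0) = 31.2672; S(2,1) = 22.1900; S(2,2) = 15.7480
  k=3: S(3,0) = 37.1155; S(3,1) = 26.3405; S(3,2) = 18.6935; S(3,3) = 13.2666
Terminal payoffs V(N, i) = max(K - S_T, 0):
  V(3,0) = 0.000000; V(3,1) = 0.000000; V(3,2) = 4.816470; V(3,3) = 10.243409
Backward induction: V(k, i) = exp(-r*dt) * [p * V(k+1, i) + (1-p) * V(k+1, i+1)].
  V(2,0) = exp(-r*dt) * [p*0.000000 + (1-p)*0.000000] = 0.000000
  V(2,1) = exp(-r*dt) * [p*0.000000 + (1-p)*4.816470] = 2.605901
  V(2,2) = exp(-r*dt) * [p*4.816470 + (1-p)*10.243409] = 7.750251
  V(1,0) = exp(-r*dt) * [p*0.000000 + (1-p)*2.605901] = 1.409895
  V(1,1) = exp(-r*dt) * [p*2.605901 + (1-p)*7.750251] = 5.387895
  V(0,0) = exp(-r*dt) * [p*1.409895 + (1-p)*5.387895] = 3.561445

Answer: Price = V(0,0) = 3.5614


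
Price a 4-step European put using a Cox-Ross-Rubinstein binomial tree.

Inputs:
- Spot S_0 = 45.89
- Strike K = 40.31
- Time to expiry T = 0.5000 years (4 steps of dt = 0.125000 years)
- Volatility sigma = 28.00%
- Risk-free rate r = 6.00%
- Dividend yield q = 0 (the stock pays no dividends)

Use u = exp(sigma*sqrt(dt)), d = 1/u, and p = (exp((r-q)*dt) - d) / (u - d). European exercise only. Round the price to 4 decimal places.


Answer: Price = V(0,0) = 1.1254

Derivation:
dt = T/N = 0.125000
u = exp(sigma*sqrt(dt)) = 1.104061; d = 1/u = 0.905747
p = (exp((r-q)*dt) - d) / (u - d) = 0.513233
Discount per step: exp(-r*dt) = 0.992528
Stock lattice S(k, i) with i counting down-moves:
  k=0: S(0,0) = 45.8900
  k=1: S(1,0) = 50.6653; S(1,1) = 41.5647
  k=2: S(2,0) = 55.9376; S(2,1) = 45.8900; S(2,2) = 37.6472
  k=3: S(3,0) = 61.7585; S(3,1) = 50.6653; S(3,2) = 41.5647; S(3,3) = 34.0988
  k=4: S(4,0) = 68.1852; S(4,1) = 55.9376; S(4,2) = 45.8900; S(4,3) = 37.6472; S(4,4) = 30.8849
Terminal payoffs V(N, i) = max(K - S_T, 0):
  V(4,0) = 0.000000; V(4,1) = 0.000000; V(4,2) = 0.000000; V(4,3) = 2.662847; V(4,4) = 9.425099
Backward induction: V(k, i) = exp(-r*dt) * [p * V(k+1, i) + (1-p) * V(k+1, i+1)].
  V(3,0) = exp(-r*dt) * [p*0.000000 + (1-p)*0.000000] = 0.000000
  V(3,1) = exp(-r*dt) * [p*0.000000 + (1-p)*0.000000] = 0.000000
  V(3,2) = exp(-r*dt) * [p*0.000000 + (1-p)*2.662847] = 1.286502
  V(3,3) = exp(-r*dt) * [p*2.662847 + (1-p)*9.425099] = 5.910000
  V(2,0) = exp(-r*dt) * [p*0.000000 + (1-p)*0.000000] = 0.000000
  V(2,1) = exp(-r*dt) * [p*0.000000 + (1-p)*1.286502] = 0.621548
  V(2,2) = exp(-r*dt) * [p*1.286502 + (1-p)*5.910000] = 3.510641
  V(1,0) = exp(-r*dt) * [p*0.000000 + (1-p)*0.621548] = 0.300289
  V(1,1) = exp(-r*dt) * [p*0.621548 + (1-p)*3.510641] = 2.012713
  V(0,0) = exp(-r*dt) * [p*0.300289 + (1-p)*2.012713] = 1.125369


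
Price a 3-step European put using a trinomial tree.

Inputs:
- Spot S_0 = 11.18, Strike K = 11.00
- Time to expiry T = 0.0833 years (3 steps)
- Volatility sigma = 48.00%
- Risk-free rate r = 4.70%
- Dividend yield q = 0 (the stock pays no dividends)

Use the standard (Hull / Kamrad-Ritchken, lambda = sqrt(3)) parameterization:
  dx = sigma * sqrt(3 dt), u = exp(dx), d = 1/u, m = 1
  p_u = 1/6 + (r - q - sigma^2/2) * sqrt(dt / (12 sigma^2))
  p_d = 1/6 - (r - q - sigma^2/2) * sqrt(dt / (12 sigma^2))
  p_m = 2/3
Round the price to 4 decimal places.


dt = T/N = 0.027767; dx = sigma*sqrt(3*dt) = 0.138536
u = exp(dx) = 1.148591; d = 1/u = 0.870632
p_u = 0.159832, p_m = 0.666667, p_d = 0.173501
Discount per step: exp(-r*dt) = 0.998696
Stock lattice S(k, j) with j the centered position index:
  k=0: S(0,+0) = 11.1800
  k=1: S(1,-1) = 9.7337; S(1,+0) = 11.1800; S(1,+1) = 12.8413
  k=2: S(2,-2) = 8.4744; S(2,-1) = 9.7337; S(2,+0) = 11.1800; S(2,+1) = 12.8413; S(2,+2) = 14.7494
  k=3: S(3,-3) = 7.3781; S(3,-2) = 8.4744; S(3,-1) = 9.7337; S(3,+0) = 11.1800; S(3,+1) = 12.8413; S(3,+2) = 14.7494; S(3,+3) = 16.9410
Terminal payoffs V(N, j) = max(K - S_T, 0):
  V(3,-3) = 3.621891; V(3,-2) = 2.525567; V(3,-1) = 1.266339; V(3,+0) = 0.000000; V(3,+1) = 0.000000; V(3,+2) = 0.000000; V(3,+3) = 0.000000
Backward induction: V(k, j) = exp(-r*dt) * [p_u * V(k+1, j+1) + p_m * V(k+1, j) + p_d * V(k+1, j-1)]
  V(2,-2) = exp(-r*dt) * [p_u*1.266339 + p_m*2.525567 + p_d*3.621891] = 2.511236
  V(2,-1) = exp(-r*dt) * [p_u*0.000000 + p_m*1.266339 + p_d*2.525567] = 1.280742
  V(2,+0) = exp(-r*dt) * [p_u*0.000000 + p_m*0.000000 + p_d*1.266339] = 0.219425
  V(2,+1) = exp(-r*dt) * [p_u*0.000000 + p_m*0.000000 + p_d*0.000000] = 0.000000
  V(2,+2) = exp(-r*dt) * [p_u*0.000000 + p_m*0.000000 + p_d*0.000000] = 0.000000
  V(1,-1) = exp(-r*dt) * [p_u*0.219425 + p_m*1.280742 + p_d*2.511236] = 1.322875
  V(1,+0) = exp(-r*dt) * [p_u*0.000000 + p_m*0.219425 + p_d*1.280742] = 0.368013
  V(1,+1) = exp(-r*dt) * [p_u*0.000000 + p_m*0.000000 + p_d*0.219425] = 0.038021
  V(0,+0) = exp(-r*dt) * [p_u*0.038021 + p_m*0.368013 + p_d*1.322875] = 0.480312

Answer: Price = V(0,0) = 0.4803


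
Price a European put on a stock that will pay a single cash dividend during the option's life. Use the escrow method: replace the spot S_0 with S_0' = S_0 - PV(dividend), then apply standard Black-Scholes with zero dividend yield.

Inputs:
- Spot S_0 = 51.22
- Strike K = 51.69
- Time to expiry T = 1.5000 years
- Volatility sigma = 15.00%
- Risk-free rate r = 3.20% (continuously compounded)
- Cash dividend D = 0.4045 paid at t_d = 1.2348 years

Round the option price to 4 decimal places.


Answer: Price = 2.9338

Derivation:
PV(D) = D * exp(-r * t_d) = 0.4045 * 0.96125688 = 0.38882841
S_0' = S_0 - PV(D) = 51.2200 - 0.38882841 = 50.83117159
d1 = (ln(S_0'/K) + (r + sigma^2/2)*T) / (sigma*sqrt(T)) = 0.26193450
d2 = d1 - sigma*sqrt(T) = 0.07822277
exp(-rT) = 0.95313379
N(-d1) = 0.39668597; N(-d2) = 0.46882542
P = K * exp(-rT) * N(-d2) - S_0' * N(-d1) = 51.6900 * 0.95313379 * 0.46882542 - 50.83117159 * 0.39668597 = 2.9338


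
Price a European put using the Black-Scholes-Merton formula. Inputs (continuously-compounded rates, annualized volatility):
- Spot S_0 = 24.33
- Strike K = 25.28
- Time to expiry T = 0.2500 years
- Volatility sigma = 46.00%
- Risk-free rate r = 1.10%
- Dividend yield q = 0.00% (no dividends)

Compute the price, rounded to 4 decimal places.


Answer: Price = 2.7350

Derivation:
d1 = (ln(S/K) + (r - q + 0.5*sigma^2) * T) / (sigma * sqrt(T)) = -0.03958005
d2 = d1 - sigma * sqrt(T) = -0.26958005
exp(-rT) = 0.99725378; exp(-qT) = 1.00000000
P = K * exp(-rT) * N(-d2) - S_0 * exp(-qT) * N(-d1)
N(-d1) = 0.51578604; N(-d2) = 0.60625833
P = 25.2800 * 0.99725378 * 0.60625833 - 24.3300 * 1.00000000 * 0.51578604 = 2.7350


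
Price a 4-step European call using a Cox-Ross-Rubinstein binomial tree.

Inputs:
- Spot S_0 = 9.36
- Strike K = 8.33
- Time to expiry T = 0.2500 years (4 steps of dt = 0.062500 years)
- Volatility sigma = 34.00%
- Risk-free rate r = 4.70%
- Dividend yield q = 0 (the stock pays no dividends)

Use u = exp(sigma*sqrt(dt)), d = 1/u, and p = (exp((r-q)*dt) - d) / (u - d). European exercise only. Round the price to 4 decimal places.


Answer: Price = V(0,0) = 1.3424

Derivation:
dt = T/N = 0.062500
u = exp(sigma*sqrt(dt)) = 1.088717; d = 1/u = 0.918512
p = (exp((r-q)*dt) - d) / (u - d) = 0.496047
Discount per step: exp(-r*dt) = 0.997067
Stock lattice S(k, i) with i counting down-moves:
  k=0: S(0,0) = 9.3600
  k=1: S(1,0) = 10.1904; S(1,1) = 8.5973
  k=2: S(2,0) = 11.0945; S(2,1) = 9.3600; S(2,2) = 7.8967
  k=3: S(3,0) = 12.0787; S(3,1) = 10.1904; S(3,2) = 8.5973; S(3,3) = 7.2532
  k=4: S(4,0) = 13.1503; S(4,1) = 11.0945; S(4,2) = 9.3600; S(4,3) = 7.8967; S(4,4) = 6.6622
Terminal payoffs V(N, i) = max(S_T - K, 0):
  V(4,0) = 4.820309; V(4,1) = 2.764453; V(4,2) = 1.030000; V(4,3) = 0.000000; V(4,4) = 0.000000
Backward induction: V(k, i) = exp(-r*dt) * [p * V(k+1, i) + (1-p) * V(k+1, i+1)].
  V(3,0) = exp(-r*dt) * [p*4.820309 + (1-p)*2.764453] = 3.773154
  V(3,1) = exp(-r*dt) * [p*2.764453 + (1-p)*1.030000] = 1.884825
  V(3,2) = exp(-r*dt) * [p*1.030000 + (1-p)*0.000000] = 0.509430
  V(3,3) = exp(-r*dt) * [p*0.000000 + (1-p)*0.000000] = 0.000000
  V(2,0) = exp(-r*dt) * [p*3.773154 + (1-p)*1.884825] = 2.813249
  V(2,1) = exp(-r*dt) * [p*1.884825 + (1-p)*0.509430] = 1.188195
  V(2,2) = exp(-r*dt) * [p*0.509430 + (1-p)*0.000000] = 0.251960
  V(1,0) = exp(-r*dt) * [p*2.813249 + (1-p)*1.188195] = 1.988448
  V(1,1) = exp(-r*dt) * [p*1.188195 + (1-p)*0.251960] = 0.714275
  V(0,0) = exp(-r*dt) * [p*1.988448 + (1-p)*0.714275] = 1.342375


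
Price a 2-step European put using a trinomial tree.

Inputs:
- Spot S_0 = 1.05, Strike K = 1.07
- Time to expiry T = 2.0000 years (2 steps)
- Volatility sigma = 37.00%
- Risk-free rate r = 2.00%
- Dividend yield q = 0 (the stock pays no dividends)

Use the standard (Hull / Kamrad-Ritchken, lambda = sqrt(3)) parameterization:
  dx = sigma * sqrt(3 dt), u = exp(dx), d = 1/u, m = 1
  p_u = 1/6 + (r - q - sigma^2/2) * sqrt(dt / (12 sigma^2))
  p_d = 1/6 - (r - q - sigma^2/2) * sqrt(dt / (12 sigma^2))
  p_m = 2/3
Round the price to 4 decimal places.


Answer: Price = V(0,0) = 0.1762

Derivation:
dt = T/N = 1.000000; dx = sigma*sqrt(3*dt) = 0.640859
u = exp(dx) = 1.898110; d = 1/u = 0.526840
p_u = 0.128866, p_m = 0.666667, p_d = 0.204468
Discount per step: exp(-r*dt) = 0.980199
Stock lattice S(k, j) with j the centered position index:
  k=0: S(0,+0) = 1.0500
  k=1: S(1,-1) = 0.5532; S(1,+0) = 1.0500; S(1,+1) = 1.9930
  k=2: S(2,-2) = 0.2914; S(2,-1) = 0.5532; S(2,+0) = 1.0500; S(2,+1) = 1.9930; S(2,+2) = 3.7830
Terminal payoffs V(N, j) = max(K - S_T, 0):
  V(2,-2) = 0.778562; V(2,-1) = 0.516818; V(2,+0) = 0.020000; V(2,+1) = 0.000000; V(2,+2) = 0.000000
Backward induction: V(k, j) = exp(-r*dt) * [p_u * V(k+1, j+1) + p_m * V(k+1, j) + p_d * V(k+1, j-1)]
  V(1,-1) = exp(-r*dt) * [p_u*0.020000 + p_m*0.516818 + p_d*0.778562] = 0.496288
  V(1,+0) = exp(-r*dt) * [p_u*0.000000 + p_m*0.020000 + p_d*0.516818] = 0.116649
  V(1,+1) = exp(-r*dt) * [p_u*0.000000 + p_m*0.000000 + p_d*0.020000] = 0.004008
  V(0,+0) = exp(-r*dt) * [p_u*0.004008 + p_m*0.116649 + p_d*0.496288] = 0.176198


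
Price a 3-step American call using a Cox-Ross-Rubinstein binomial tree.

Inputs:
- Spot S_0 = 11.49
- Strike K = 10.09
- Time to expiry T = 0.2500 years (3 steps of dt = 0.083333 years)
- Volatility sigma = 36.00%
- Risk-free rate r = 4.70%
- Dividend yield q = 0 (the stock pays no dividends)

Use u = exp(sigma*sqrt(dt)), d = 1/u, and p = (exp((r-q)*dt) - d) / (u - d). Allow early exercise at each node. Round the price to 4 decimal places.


dt = T/N = 0.083333
u = exp(sigma*sqrt(dt)) = 1.109515; d = 1/u = 0.901295
p = (exp((r-q)*dt) - d) / (u - d) = 0.492890
Discount per step: exp(-r*dt) = 0.996091
Stock lattice S(k, i) with i counting down-moves:
  k=0: S(0,0) = 11.4900
  k=1: S(1,0) = 12.7483; S(1,1) = 10.3559
  k=2: S(2,0) = 14.1445; S(2,1) = 11.4900; S(2,2) = 9.3337
  k=3: S(3,0) = 15.6935; S(3,1) = 12.7483; S(3,2) = 10.3559; S(3,3) = 8.4124
Terminal payoffs V(N, i) = max(S_T - K, 0):
  V(3,0) = 5.603494; V(3,1) = 2.658328; V(3,2) = 0.265876; V(3,3) = 0.000000
Backward induction: V(k, i) = exp(-r*dt) * [p * V(k+1, i) + (1-p) * V(k+1, i+1)]; then take max(V_cont, immediate exercise) for American.
  V(2,0) = exp(-r*dt) * [p*5.603494 + (1-p)*2.658328] = 4.093904; exercise = 4.054462; V(2,0) = max -> 4.093904
  V(2,1) = exp(-r*dt) * [p*2.658328 + (1-p)*0.265876] = 1.439442; exercise = 1.400000; V(2,1) = max -> 1.439442
  V(2,2) = exp(-r*dt) * [p*0.265876 + (1-p)*0.000000] = 0.130535; exercise = 0.000000; V(2,2) = max -> 0.130535
  V(1,0) = exp(-r*dt) * [p*4.093904 + (1-p)*1.439442] = 2.737058; exercise = 2.658328; V(1,0) = max -> 2.737058
  V(1,1) = exp(-r*dt) * [p*1.439442 + (1-p)*0.130535] = 0.772650; exercise = 0.265876; V(1,1) = max -> 0.772650
  V(0,0) = exp(-r*dt) * [p*2.737058 + (1-p)*0.772650] = 1.734081; exercise = 1.400000; V(0,0) = max -> 1.734081

Answer: Price = V(0,0) = 1.7341


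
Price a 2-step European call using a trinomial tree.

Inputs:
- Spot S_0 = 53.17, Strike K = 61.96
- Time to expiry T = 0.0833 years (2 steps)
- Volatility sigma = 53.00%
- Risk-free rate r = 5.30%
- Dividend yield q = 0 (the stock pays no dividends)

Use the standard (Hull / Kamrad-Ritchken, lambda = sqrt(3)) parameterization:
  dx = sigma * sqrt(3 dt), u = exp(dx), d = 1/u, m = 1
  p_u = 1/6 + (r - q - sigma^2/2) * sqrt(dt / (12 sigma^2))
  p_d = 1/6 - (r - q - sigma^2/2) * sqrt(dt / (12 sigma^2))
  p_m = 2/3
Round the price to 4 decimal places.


Answer: Price = V(0,0) = 0.8283

Derivation:
dt = T/N = 0.041650; dx = sigma*sqrt(3*dt) = 0.187346
u = exp(dx) = 1.206044; d = 1/u = 0.829157
p_u = 0.156946, p_m = 0.666667, p_d = 0.176387
Discount per step: exp(-r*dt) = 0.997795
Stock lattice S(k, j) with j the centered position index:
  k=0: S(0,+0) = 53.1700
  k=1: S(1,-1) = 44.0863; S(1,+0) = 53.1700; S(1,+1) = 64.1254
  k=2: S(2,-2) = 36.5544; S(2,-1) = 44.0863; S(2,+0) = 53.1700; S(2,+1) = 64.1254; S(2,+2) = 77.3380
Terminal payoffs V(N, j) = max(S_T - K, 0):
  V(2,-2) = 0.000000; V(2,-1) = 0.000000; V(2,+0) = 0.000000; V(2,+1) = 2.165375; V(2,+2) = 15.378041
Backward induction: V(k, j) = exp(-r*dt) * [p_u * V(k+1, j+1) + p_m * V(k+1, j) + p_d * V(k+1, j-1)]
  V(1,-1) = exp(-r*dt) * [p_u*0.000000 + p_m*0.000000 + p_d*0.000000] = 0.000000
  V(1,+0) = exp(-r*dt) * [p_u*2.165375 + p_m*0.000000 + p_d*0.000000] = 0.339097
  V(1,+1) = exp(-r*dt) * [p_u*15.378041 + p_m*2.165375 + p_d*0.000000] = 3.848598
  V(0,+0) = exp(-r*dt) * [p_u*3.848598 + p_m*0.339097 + p_d*0.000000] = 0.828256


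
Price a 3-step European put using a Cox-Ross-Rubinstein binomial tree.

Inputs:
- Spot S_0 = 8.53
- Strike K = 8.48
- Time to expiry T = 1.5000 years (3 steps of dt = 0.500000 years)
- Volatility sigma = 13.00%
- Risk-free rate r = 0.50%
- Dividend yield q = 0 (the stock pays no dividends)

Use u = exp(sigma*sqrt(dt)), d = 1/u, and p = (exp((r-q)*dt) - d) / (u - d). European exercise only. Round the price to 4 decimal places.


Answer: Price = V(0,0) = 0.5281

Derivation:
dt = T/N = 0.500000
u = exp(sigma*sqrt(dt)) = 1.096281; d = 1/u = 0.912175
p = (exp((r-q)*dt) - d) / (u - d) = 0.490631
Discount per step: exp(-r*dt) = 0.997503
Stock lattice S(k, i) with i counting down-moves:
  k=0: S(0,0) = 8.5300
  k=1: S(1,0) = 9.3513; S(1,1) = 7.7808
  k=2: S(2,0) = 10.2516; S(2,1) = 8.5300; S(2,2) = 7.0975
  k=3: S(3,0) = 11.2387; S(3,1) = 9.3513; S(3,2) = 7.7808; S(3,3) = 6.4742
Terminal payoffs V(N, i) = max(K - S_T, 0):
  V(3,0) = 0.000000; V(3,1) = 0.000000; V(3,2) = 0.699151; V(3,3) = 2.005847
Backward induction: V(k, i) = exp(-r*dt) * [p * V(k+1, i) + (1-p) * V(k+1, i+1)].
  V(2,0) = exp(-r*dt) * [p*0.000000 + (1-p)*0.000000] = 0.000000
  V(2,1) = exp(-r*dt) * [p*0.000000 + (1-p)*0.699151] = 0.355236
  V(2,2) = exp(-r*dt) * [p*0.699151 + (1-p)*2.005847] = 1.361334
  V(1,0) = exp(-r*dt) * [p*0.000000 + (1-p)*0.355236] = 0.180495
  V(1,1) = exp(-r*dt) * [p*0.355236 + (1-p)*1.361334] = 0.865544
  V(0,0) = exp(-r*dt) * [p*0.180495 + (1-p)*0.865544] = 0.528116


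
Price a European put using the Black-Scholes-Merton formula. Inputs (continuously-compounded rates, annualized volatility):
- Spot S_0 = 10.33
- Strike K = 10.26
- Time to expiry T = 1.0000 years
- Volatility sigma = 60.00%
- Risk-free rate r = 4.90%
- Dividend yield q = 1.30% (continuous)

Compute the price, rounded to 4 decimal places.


Answer: Price = 2.1464

Derivation:
d1 = (ln(S/K) + (r - q + 0.5*sigma^2) * T) / (sigma * sqrt(T)) = 0.37133241
d2 = d1 - sigma * sqrt(T) = -0.22866759
exp(-rT) = 0.95218113; exp(-qT) = 0.98708414
P = K * exp(-rT) * N(-d2) - S_0 * exp(-qT) * N(-d1)
N(-d1) = 0.35519498; N(-d2) = 0.59043636
P = 10.2600 * 0.95218113 * 0.59043636 - 10.3300 * 0.98708414 * 0.35519498 = 2.1464


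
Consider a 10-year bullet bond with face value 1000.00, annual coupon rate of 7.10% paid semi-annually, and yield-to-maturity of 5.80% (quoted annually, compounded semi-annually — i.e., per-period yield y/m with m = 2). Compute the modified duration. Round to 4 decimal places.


Answer: Modified duration = 7.2532

Derivation:
Coupon per period c = face * coupon_rate / m = 35.500000
Periods per year m = 2; per-period yield y/m = 0.029000
Number of cashflows N = 20
Cashflows (t years, CF_t, discount factor 1/(1+y/m)^(m*t), PV):
  t = 0.5000: CF_t = 35.500000, DF = 0.971817, PV = 34.499514
  t = 1.0000: CF_t = 35.500000, DF = 0.944429, PV = 33.527225
  t = 1.5000: CF_t = 35.500000, DF = 0.917812, PV = 32.582337
  t = 2.0000: CF_t = 35.500000, DF = 0.891946, PV = 31.664079
  t = 2.5000: CF_t = 35.500000, DF = 0.866808, PV = 30.771699
  t = 3.0000: CF_t = 35.500000, DF = 0.842379, PV = 29.904470
  t = 3.5000: CF_t = 35.500000, DF = 0.818639, PV = 29.061681
  t = 4.0000: CF_t = 35.500000, DF = 0.795567, PV = 28.242644
  t = 4.5000: CF_t = 35.500000, DF = 0.773146, PV = 27.446690
  t = 5.0000: CF_t = 35.500000, DF = 0.751357, PV = 26.673168
  t = 5.5000: CF_t = 35.500000, DF = 0.730182, PV = 25.921446
  t = 6.0000: CF_t = 35.500000, DF = 0.709603, PV = 25.190910
  t = 6.5000: CF_t = 35.500000, DF = 0.689605, PV = 24.480962
  t = 7.0000: CF_t = 35.500000, DF = 0.670170, PV = 23.791022
  t = 7.5000: CF_t = 35.500000, DF = 0.651282, PV = 23.120527
  t = 8.0000: CF_t = 35.500000, DF = 0.632928, PV = 22.468928
  t = 8.5000: CF_t = 35.500000, DF = 0.615090, PV = 21.835693
  t = 9.0000: CF_t = 35.500000, DF = 0.597755, PV = 21.220304
  t = 9.5000: CF_t = 35.500000, DF = 0.580909, PV = 20.622259
  t = 10.0000: CF_t = 1035.500000, DF = 0.564537, PV = 584.578190
Price P = sum_t PV_t = 1097.603749
First compute Macaulay numerator sum_t t * PV_t:
  t * PV_t at t = 0.5000: 17.249757
  t * PV_t at t = 1.0000: 33.527225
  t * PV_t at t = 1.5000: 48.873505
  t * PV_t at t = 2.0000: 63.328157
  t * PV_t at t = 2.5000: 76.929248
  t * PV_t at t = 3.0000: 89.713409
  t * PV_t at t = 3.5000: 101.715883
  t * PV_t at t = 4.0000: 112.970577
  t * PV_t at t = 4.5000: 123.510106
  t * PV_t at t = 5.0000: 133.365842
  t * PV_t at t = 5.5000: 142.567955
  t * PV_t at t = 6.0000: 151.145460
  t * PV_t at t = 6.5000: 159.126254
  t * PV_t at t = 7.0000: 166.537157
  t * PV_t at t = 7.5000: 173.403954
  t * PV_t at t = 8.0000: 179.751426
  t * PV_t at t = 8.5000: 185.603392
  t * PV_t at t = 9.0000: 190.982739
  t * PV_t at t = 9.5000: 195.911459
  t * PV_t at t = 10.0000: 5845.781896
Macaulay duration D = 8191.995398 / 1097.603749 = 7.463527
Modified duration = D / (1 + y/m) = 7.463527 / (1 + 0.029000) = 7.253185


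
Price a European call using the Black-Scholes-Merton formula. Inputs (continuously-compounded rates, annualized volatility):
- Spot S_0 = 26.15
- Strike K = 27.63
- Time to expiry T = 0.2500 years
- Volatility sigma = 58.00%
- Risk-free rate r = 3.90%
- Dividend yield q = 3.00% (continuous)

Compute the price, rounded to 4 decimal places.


d1 = (ln(S/K) + (r - q + 0.5*sigma^2) * T) / (sigma * sqrt(T)) = -0.03707913
d2 = d1 - sigma * sqrt(T) = -0.32707913
exp(-rT) = 0.99029738; exp(-qT) = 0.99252805
C = S_0 * exp(-qT) * N(d1) - K * exp(-rT) * N(d2)
N(d1) = 0.48521096; N(d2) = 0.37180402
C = 26.1500 * 0.99252805 * 0.48521096 - 27.6300 * 0.99029738 * 0.37180402 = 2.4202

Answer: Price = 2.4202


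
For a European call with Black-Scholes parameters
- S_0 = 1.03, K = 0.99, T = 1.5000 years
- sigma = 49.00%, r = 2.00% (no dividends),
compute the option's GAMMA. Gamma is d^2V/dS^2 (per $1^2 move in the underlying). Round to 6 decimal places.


d1 = 0.4160535614; d2 = -0.1840714256
phi(d1) = 0.3658657500; exp(-qT) = 1.0000000000; exp(-rT) = 0.9704455335
Gamma = exp(-qT) * phi(d1) / (S * sigma * sqrt(T)) = 1.0000000000 * 0.3658657500 / (1.0300 * 0.4900 * 1.2247448714) = 0.591892

Answer: Gamma = 0.591892


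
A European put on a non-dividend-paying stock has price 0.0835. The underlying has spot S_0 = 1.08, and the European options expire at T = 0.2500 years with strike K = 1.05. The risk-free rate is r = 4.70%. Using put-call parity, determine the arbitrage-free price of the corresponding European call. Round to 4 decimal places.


Put-call parity: C - P = S_0 * exp(-qT) - K * exp(-rT).
S_0 * exp(-qT) = 1.0800 * 1.00000000 = 1.08000000
K * exp(-rT) = 1.0500 * 0.98831876 = 1.03773470
C = P + S*exp(-qT) - K*exp(-rT)
C = 0.0835 + 1.08000000 - 1.03773470 = 0.1258

Answer: Call price = 0.1258


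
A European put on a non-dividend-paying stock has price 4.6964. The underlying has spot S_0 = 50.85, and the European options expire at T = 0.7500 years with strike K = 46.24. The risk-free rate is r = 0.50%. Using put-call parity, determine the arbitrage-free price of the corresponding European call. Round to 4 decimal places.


Answer: Call price = 9.4795

Derivation:
Put-call parity: C - P = S_0 * exp(-qT) - K * exp(-rT).
S_0 * exp(-qT) = 50.8500 * 1.00000000 = 50.85000000
K * exp(-rT) = 46.2400 * 0.99625702 = 46.06692472
C = P + S*exp(-qT) - K*exp(-rT)
C = 4.6964 + 50.85000000 - 46.06692472 = 9.4795


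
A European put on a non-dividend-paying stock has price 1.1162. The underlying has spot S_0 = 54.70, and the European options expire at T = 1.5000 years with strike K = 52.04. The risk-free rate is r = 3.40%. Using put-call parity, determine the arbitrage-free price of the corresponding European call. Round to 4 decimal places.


Answer: Call price = 6.3637

Derivation:
Put-call parity: C - P = S_0 * exp(-qT) - K * exp(-rT).
S_0 * exp(-qT) = 54.7000 * 1.00000000 = 54.70000000
K * exp(-rT) = 52.0400 * 0.95027867 = 49.45250201
C = P + S*exp(-qT) - K*exp(-rT)
C = 1.1162 + 54.70000000 - 49.45250201 = 6.3637


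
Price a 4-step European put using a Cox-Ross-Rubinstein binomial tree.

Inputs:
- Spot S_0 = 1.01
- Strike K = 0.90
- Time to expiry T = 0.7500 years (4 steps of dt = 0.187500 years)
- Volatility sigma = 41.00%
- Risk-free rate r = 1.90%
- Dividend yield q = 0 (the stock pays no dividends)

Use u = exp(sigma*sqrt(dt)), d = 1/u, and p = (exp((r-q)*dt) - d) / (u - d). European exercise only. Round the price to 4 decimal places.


Answer: Price = V(0,0) = 0.0861

Derivation:
dt = T/N = 0.187500
u = exp(sigma*sqrt(dt)) = 1.194270; d = 1/u = 0.837332
p = (exp((r-q)*dt) - d) / (u - d) = 0.465731
Discount per step: exp(-r*dt) = 0.996444
Stock lattice S(k, i) with i counting down-moves:
  k=0: S(0,0) = 1.0100
  k=1: S(1,0) = 1.2062; S(1,1) = 0.8457
  k=2: S(2,0) = 1.4405; S(2,1) = 1.0100; S(2,2) = 0.7081
  k=3: S(3,0) = 1.7204; S(3,1) = 1.2062; S(3,2) = 0.8457; S(3,3) = 0.5929
  k=4: S(4,0) = 2.0546; S(4,1) = 1.4405; S(4,2) = 1.0100; S(4,3) = 0.7081; S(4,4) = 0.4965
Terminal payoffs V(N, i) = max(K - S_T, 0):
  V(4,0) = 0.000000; V(4,1) = 0.000000; V(4,2) = 0.000000; V(4,3) = 0.191865; V(4,4) = 0.403509
Backward induction: V(k, i) = exp(-r*dt) * [p * V(k+1, i) + (1-p) * V(k+1, i+1)].
  V(3,0) = exp(-r*dt) * [p*0.000000 + (1-p)*0.000000] = 0.000000
  V(3,1) = exp(-r*dt) * [p*0.000000 + (1-p)*0.000000] = 0.000000
  V(3,2) = exp(-r*dt) * [p*0.000000 + (1-p)*0.191865] = 0.102143
  V(3,3) = exp(-r*dt) * [p*0.191865 + (1-p)*0.403509] = 0.303855
  V(2,0) = exp(-r*dt) * [p*0.000000 + (1-p)*0.000000] = 0.000000
  V(2,1) = exp(-r*dt) * [p*0.000000 + (1-p)*0.102143] = 0.054378
  V(2,2) = exp(-r*dt) * [p*0.102143 + (1-p)*0.303855] = 0.209165
  V(1,0) = exp(-r*dt) * [p*0.000000 + (1-p)*0.054378] = 0.028949
  V(1,1) = exp(-r*dt) * [p*0.054378 + (1-p)*0.209165] = 0.136588
  V(0,0) = exp(-r*dt) * [p*0.028949 + (1-p)*0.136588] = 0.086150


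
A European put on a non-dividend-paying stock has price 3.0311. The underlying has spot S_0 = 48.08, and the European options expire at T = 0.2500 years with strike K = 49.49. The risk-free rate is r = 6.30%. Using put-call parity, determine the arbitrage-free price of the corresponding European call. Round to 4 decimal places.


Put-call parity: C - P = S_0 * exp(-qT) - K * exp(-rT).
S_0 * exp(-qT) = 48.0800 * 1.00000000 = 48.08000000
K * exp(-rT) = 49.4900 * 0.98437338 = 48.71663871
C = P + S*exp(-qT) - K*exp(-rT)
C = 3.0311 + 48.08000000 - 48.71663871 = 2.3945

Answer: Call price = 2.3945


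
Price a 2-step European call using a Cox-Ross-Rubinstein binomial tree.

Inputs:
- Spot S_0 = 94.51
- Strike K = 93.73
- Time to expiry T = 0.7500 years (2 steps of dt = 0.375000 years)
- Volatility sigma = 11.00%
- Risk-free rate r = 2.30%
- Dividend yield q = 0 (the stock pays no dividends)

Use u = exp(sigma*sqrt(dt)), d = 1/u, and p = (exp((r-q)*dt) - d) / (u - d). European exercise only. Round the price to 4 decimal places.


Answer: Price = V(0,0) = 4.6242

Derivation:
dt = T/N = 0.375000
u = exp(sigma*sqrt(dt)) = 1.069682; d = 1/u = 0.934858
p = (exp((r-q)*dt) - d) / (u - d) = 0.547415
Discount per step: exp(-r*dt) = 0.991412
Stock lattice S(k, i) with i counting down-moves:
  k=0: S(0,0) = 94.5100
  k=1: S(1,0) = 101.0956; S(1,1) = 88.3534
  k=2: S(2,0) = 108.1401; S(2,1) = 94.5100; S(2,2) = 82.5979
Terminal payoffs V(N, i) = max(S_T - K, 0):
  V(2,0) = 14.410097; V(2,1) = 0.780000; V(2,2) = 0.000000
Backward induction: V(k, i) = exp(-r*dt) * [p * V(k+1, i) + (1-p) * V(k+1, i+1)].
  V(1,0) = exp(-r*dt) * [p*14.410097 + (1-p)*0.780000] = 8.170546
  V(1,1) = exp(-r*dt) * [p*0.780000 + (1-p)*0.000000] = 0.423317
  V(0,0) = exp(-r*dt) * [p*8.170546 + (1-p)*0.423317] = 4.624211


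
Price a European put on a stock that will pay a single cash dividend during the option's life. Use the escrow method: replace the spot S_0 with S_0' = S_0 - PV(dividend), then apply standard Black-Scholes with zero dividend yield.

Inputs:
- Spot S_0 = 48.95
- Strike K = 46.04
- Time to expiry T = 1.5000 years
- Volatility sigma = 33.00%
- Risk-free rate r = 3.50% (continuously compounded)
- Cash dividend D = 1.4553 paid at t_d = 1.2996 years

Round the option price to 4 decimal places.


PV(D) = D * exp(-r * t_d) = 1.4553 * 0.95553298 = 1.39058715
S_0' = S_0 - PV(D) = 48.9500 - 1.39058715 = 47.55941285
d1 = (ln(S_0'/K) + (r + sigma^2/2)*T) / (sigma*sqrt(T)) = 0.41231628
d2 = d1 - sigma*sqrt(T) = 0.00815047
exp(-rT) = 0.94885432
N(-d1) = 0.34005381; N(-d2) = 0.49674847
P = K * exp(-rT) * N(-d2) - S_0' * N(-d1) = 46.0400 * 0.94885432 * 0.49674847 - 47.55941285 * 0.34005381 = 5.5278

Answer: Price = 5.5278


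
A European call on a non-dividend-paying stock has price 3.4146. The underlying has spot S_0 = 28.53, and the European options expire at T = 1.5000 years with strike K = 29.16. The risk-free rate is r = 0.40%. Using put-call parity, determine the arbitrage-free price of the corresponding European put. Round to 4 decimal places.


Put-call parity: C - P = S_0 * exp(-qT) - K * exp(-rT).
S_0 * exp(-qT) = 28.5300 * 1.00000000 = 28.53000000
K * exp(-rT) = 29.1600 * 0.99401796 = 28.98556383
P = C - S*exp(-qT) + K*exp(-rT)
P = 3.4146 - 28.53000000 + 28.98556383 = 3.8702

Answer: Put price = 3.8702


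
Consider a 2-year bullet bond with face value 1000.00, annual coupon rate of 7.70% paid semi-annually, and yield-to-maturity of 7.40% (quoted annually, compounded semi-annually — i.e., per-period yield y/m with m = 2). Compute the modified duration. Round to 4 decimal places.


Coupon per period c = face * coupon_rate / m = 38.500000
Periods per year m = 2; per-period yield y/m = 0.037000
Number of cashflows N = 4
Cashflows (t years, CF_t, discount factor 1/(1+y/m)^(m*t), PV):
  t = 0.5000: CF_t = 38.500000, DF = 0.964320, PV = 37.126326
  t = 1.0000: CF_t = 38.500000, DF = 0.929913, PV = 35.801664
  t = 1.5000: CF_t = 38.500000, DF = 0.896734, PV = 34.524266
  t = 2.0000: CF_t = 1038.500000, DF = 0.864739, PV = 898.031303
Price P = sum_t PV_t = 1005.483560
First compute Macaulay numerator sum_t t * PV_t:
  t * PV_t at t = 0.5000: 18.563163
  t * PV_t at t = 1.0000: 35.801664
  t * PV_t at t = 1.5000: 51.786400
  t * PV_t at t = 2.0000: 1796.062606
Macaulay duration D = 1902.213833 / 1005.483560 = 1.891840
Modified duration = D / (1 + y/m) = 1.891840 / (1 + 0.037000) = 1.824339

Answer: Modified duration = 1.8243


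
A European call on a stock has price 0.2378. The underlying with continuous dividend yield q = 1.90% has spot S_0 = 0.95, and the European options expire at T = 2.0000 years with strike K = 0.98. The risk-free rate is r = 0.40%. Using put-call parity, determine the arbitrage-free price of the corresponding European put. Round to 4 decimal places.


Put-call parity: C - P = S_0 * exp(-qT) - K * exp(-rT).
S_0 * exp(-qT) = 0.9500 * 0.96271294 = 0.91457729
K * exp(-rT) = 0.9800 * 0.99203191 = 0.97219128
P = C - S*exp(-qT) + K*exp(-rT)
P = 0.2378 - 0.91457729 + 0.97219128 = 0.2954

Answer: Put price = 0.2954


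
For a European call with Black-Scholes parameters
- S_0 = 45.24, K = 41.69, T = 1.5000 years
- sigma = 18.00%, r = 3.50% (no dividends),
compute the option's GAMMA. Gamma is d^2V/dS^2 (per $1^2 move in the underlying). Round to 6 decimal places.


Answer: Gamma = 0.030888

Derivation:
d1 = 0.7190629523; d2 = 0.4986088755
phi(d1) = 0.3080588946; exp(-qT) = 1.0000000000; exp(-rT) = 0.9488543211
Gamma = exp(-qT) * phi(d1) / (S * sigma * sqrt(T)) = 1.0000000000 * 0.3080588946 / (45.2400 * 0.1800 * 1.2247448714) = 0.030888


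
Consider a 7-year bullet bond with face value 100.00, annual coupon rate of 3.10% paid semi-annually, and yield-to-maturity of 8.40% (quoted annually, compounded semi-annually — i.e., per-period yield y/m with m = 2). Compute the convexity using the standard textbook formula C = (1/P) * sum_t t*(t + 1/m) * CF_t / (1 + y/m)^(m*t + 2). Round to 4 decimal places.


Answer: Convexity = 41.1321

Derivation:
Coupon per period c = face * coupon_rate / m = 1.550000
Periods per year m = 2; per-period yield y/m = 0.042000
Number of cashflows N = 14
Cashflows (t years, CF_t, discount factor 1/(1+y/m)^(m*t), PV):
  t = 0.5000: CF_t = 1.550000, DF = 0.959693, PV = 1.487524
  t = 1.0000: CF_t = 1.550000, DF = 0.921010, PV = 1.427566
  t = 1.5000: CF_t = 1.550000, DF = 0.883887, PV = 1.370025
  t = 2.0000: CF_t = 1.550000, DF = 0.848260, PV = 1.314803
  t = 2.5000: CF_t = 1.550000, DF = 0.814069, PV = 1.261807
  t = 3.0000: CF_t = 1.550000, DF = 0.781257, PV = 1.210948
  t = 3.5000: CF_t = 1.550000, DF = 0.749766, PV = 1.162138
  t = 4.0000: CF_t = 1.550000, DF = 0.719545, PV = 1.115295
  t = 4.5000: CF_t = 1.550000, DF = 0.690543, PV = 1.070341
  t = 5.0000: CF_t = 1.550000, DF = 0.662709, PV = 1.027199
  t = 5.5000: CF_t = 1.550000, DF = 0.635997, PV = 0.985795
  t = 6.0000: CF_t = 1.550000, DF = 0.610362, PV = 0.946061
  t = 6.5000: CF_t = 1.550000, DF = 0.585760, PV = 0.907928
  t = 7.0000: CF_t = 101.550000, DF = 0.562150, PV = 57.086296
Price P = sum_t PV_t = 72.373727
Convexity numerator sum_t t*(t + 1/m) * CF_t / (1+y/m)^(m*t + 2):
  t = 0.5000: term = 0.685013
  t = 1.0000: term = 1.972205
  t = 1.5000: term = 3.785422
  t = 2.0000: term = 6.054738
  t = 2.5000: term = 8.716034
  t = 3.0000: term = 11.710603
  t = 3.5000: term = 14.984776
  t = 4.0000: term = 18.489579
  t = 4.5000: term = 22.180397
  t = 5.0000: term = 26.016673
  t = 5.5000: term = 29.961620
  t = 6.0000: term = 33.981946
  t = 6.5000: term = 38.047604
  t = 7.0000: term = 2760.296455
Convexity = (1/P) * sum = 2976.883065 / 72.373727 = 41.132096


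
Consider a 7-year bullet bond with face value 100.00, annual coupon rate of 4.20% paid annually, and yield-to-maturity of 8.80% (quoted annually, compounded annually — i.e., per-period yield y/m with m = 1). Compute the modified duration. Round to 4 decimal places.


Answer: Modified duration = 5.5832

Derivation:
Coupon per period c = face * coupon_rate / m = 4.200000
Periods per year m = 1; per-period yield y/m = 0.088000
Number of cashflows N = 7
Cashflows (t years, CF_t, discount factor 1/(1+y/m)^(m*t), PV):
  t = 1.0000: CF_t = 4.200000, DF = 0.919118, PV = 3.860294
  t = 2.0000: CF_t = 4.200000, DF = 0.844777, PV = 3.548064
  t = 3.0000: CF_t = 4.200000, DF = 0.776450, PV = 3.261089
  t = 4.0000: CF_t = 4.200000, DF = 0.713649, PV = 2.997324
  t = 5.0000: CF_t = 4.200000, DF = 0.655927, PV = 2.754893
  t = 6.0000: CF_t = 4.200000, DF = 0.602874, PV = 2.532071
  t = 7.0000: CF_t = 104.200000, DF = 0.554112, PV = 57.738494
Price P = sum_t PV_t = 76.692230
First compute Macaulay numerator sum_t t * PV_t:
  t * PV_t at t = 1.0000: 3.860294
  t * PV_t at t = 2.0000: 7.096129
  t * PV_t at t = 3.0000: 9.783266
  t * PV_t at t = 4.0000: 11.989296
  t * PV_t at t = 5.0000: 13.774467
  t * PV_t at t = 6.0000: 15.192427
  t * PV_t at t = 7.0000: 404.169458
Macaulay duration D = 465.865338 / 76.692230 = 6.074479
Modified duration = D / (1 + y/m) = 6.074479 / (1 + 0.088000) = 5.583161
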